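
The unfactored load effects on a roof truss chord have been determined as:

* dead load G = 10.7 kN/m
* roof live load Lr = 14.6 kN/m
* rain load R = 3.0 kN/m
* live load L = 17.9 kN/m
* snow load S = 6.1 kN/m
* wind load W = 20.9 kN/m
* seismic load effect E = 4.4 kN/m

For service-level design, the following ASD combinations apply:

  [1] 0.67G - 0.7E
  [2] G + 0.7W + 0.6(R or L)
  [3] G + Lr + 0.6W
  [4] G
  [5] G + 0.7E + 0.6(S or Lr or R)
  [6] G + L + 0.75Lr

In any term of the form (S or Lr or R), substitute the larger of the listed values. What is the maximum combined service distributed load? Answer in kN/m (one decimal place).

(R or L) → L = 17.9 kN/m; (S or Lr or R) → Lr = 14.6 kN/m.
[1] 0.67(10.7) - 0.7(4.4) = 4.1
[2] 1.0(10.7) + 0.7(20.9) + 0.6(17.9) = 36.1
[3] 1.0(10.7) + 1.0(14.6) + 0.6(20.9) = 37.8
[4] 1.0(10.7) = 10.7
[5] 1.0(10.7) + 0.7(4.4) + 0.6(14.6) = 22.5
[6] 1.0(10.7) + 1.0(17.9) + 0.75(14.6) = 39.6
The controlling combination is 6, giving 39.6 kN/m.

39.6 kN/m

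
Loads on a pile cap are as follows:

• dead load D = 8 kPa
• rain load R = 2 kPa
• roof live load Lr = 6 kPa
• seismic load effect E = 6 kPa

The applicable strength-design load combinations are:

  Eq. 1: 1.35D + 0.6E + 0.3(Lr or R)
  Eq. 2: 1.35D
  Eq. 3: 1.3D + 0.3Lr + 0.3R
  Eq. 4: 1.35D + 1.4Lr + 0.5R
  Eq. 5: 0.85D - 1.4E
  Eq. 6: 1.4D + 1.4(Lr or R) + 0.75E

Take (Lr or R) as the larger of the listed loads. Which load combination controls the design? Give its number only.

(Lr or R) → Lr = 6 kPa.
Eq. 1: 1.35(8) + 0.6(6) + 0.3(6) = 16.20
Eq. 2: 1.35(8) = 10.80
Eq. 3: 1.3(8) + 0.3(6) + 0.3(2) = 12.80
Eq. 4: 1.35(8) + 1.4(6) + 0.5(2) = 20.20
Eq. 5: 0.85(8) - 1.4(6) = -1.60
Eq. 6: 1.4(8) + 1.4(6) + 0.75(6) = 24.10
The largest value is 24.10 kPa from combination 6.

Combination 6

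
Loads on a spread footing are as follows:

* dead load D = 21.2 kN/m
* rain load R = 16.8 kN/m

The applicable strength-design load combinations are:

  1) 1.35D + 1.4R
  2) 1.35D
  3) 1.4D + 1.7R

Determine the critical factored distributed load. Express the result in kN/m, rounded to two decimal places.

1) 1.35(21.2) + 1.4(16.8) = 52.14
2) 1.35(21.2) = 28.62
3) 1.4(21.2) + 1.7(16.8) = 58.24
The controlling combination is 3, giving 58.24 kN/m.

58.24 kN/m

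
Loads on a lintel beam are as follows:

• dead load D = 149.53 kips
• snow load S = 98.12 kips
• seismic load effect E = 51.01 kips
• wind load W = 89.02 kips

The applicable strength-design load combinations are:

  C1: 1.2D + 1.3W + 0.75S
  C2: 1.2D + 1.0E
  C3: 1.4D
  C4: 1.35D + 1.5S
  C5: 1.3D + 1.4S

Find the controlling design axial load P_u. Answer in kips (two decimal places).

368.75 kips

C1: 1.2(149.53) + 1.3(89.02) + 0.75(98.12) = 368.75
C2: 1.2(149.53) + 1.0(51.01) = 179.44 + 51.01 = 230.45
C3: 1.4(149.53) = 209.34
C4: 1.35(149.53) + 1.5(98.12) = 201.87 + 147.18 = 349.05
C5: 1.3(149.53) + 1.4(98.12) = 194.39 + 137.37 = 331.76
Combination 1 governs: P_u = 368.75 kips.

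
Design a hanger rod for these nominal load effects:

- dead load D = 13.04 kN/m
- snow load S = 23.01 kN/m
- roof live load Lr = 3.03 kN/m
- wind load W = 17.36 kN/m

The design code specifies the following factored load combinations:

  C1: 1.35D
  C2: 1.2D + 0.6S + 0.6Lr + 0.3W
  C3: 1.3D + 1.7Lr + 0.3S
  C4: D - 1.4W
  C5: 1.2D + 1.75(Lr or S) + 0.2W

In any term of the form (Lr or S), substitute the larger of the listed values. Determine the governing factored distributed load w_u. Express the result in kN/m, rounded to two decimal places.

(Lr or S) → S = 23.01 kN/m.
C1: 1.35(13.04) = 17.60
C2: 1.2(13.04) + 0.6(23.01) + 0.6(3.03) + 0.3(17.36) = 36.48
C3: 1.3(13.04) + 1.7(3.03) + 0.3(23.01) = 29.01
C4: 1.0(13.04) - 1.4(17.36) = 13.04 - 24.30 = -11.26
C5: 1.2(13.04) + 1.75(23.01) + 0.2(17.36) = 15.65 + 40.27 + 3.47 = 59.39
Maximum is from combination 5.

59.39 kN/m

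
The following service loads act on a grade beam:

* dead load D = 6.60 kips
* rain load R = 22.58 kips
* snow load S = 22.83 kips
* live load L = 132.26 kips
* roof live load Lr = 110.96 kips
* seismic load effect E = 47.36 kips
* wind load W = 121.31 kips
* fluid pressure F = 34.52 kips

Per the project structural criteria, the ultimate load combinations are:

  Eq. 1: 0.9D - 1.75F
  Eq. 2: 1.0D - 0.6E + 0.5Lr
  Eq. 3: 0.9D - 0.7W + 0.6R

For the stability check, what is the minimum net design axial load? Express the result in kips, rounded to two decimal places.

Eq. 1: 0.9(6.60) - 1.75(34.52) = -54.47
Eq. 2: 1.0(6.60) - 0.6(47.36) + 0.5(110.96) = 33.66
Eq. 3: 0.9(6.60) - 0.7(121.31) + 0.6(22.58) = -65.43
Combination 3 gives the minimum: -65.43 kips.

-65.43 kips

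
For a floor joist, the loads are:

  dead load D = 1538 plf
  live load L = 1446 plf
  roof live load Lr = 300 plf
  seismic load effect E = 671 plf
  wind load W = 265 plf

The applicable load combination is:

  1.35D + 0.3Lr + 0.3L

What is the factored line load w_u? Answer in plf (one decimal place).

1.35(1538) + 0.3(300) + 0.3(1446) = 2600.1
w_u = 2600.1 plf.

2600.1 plf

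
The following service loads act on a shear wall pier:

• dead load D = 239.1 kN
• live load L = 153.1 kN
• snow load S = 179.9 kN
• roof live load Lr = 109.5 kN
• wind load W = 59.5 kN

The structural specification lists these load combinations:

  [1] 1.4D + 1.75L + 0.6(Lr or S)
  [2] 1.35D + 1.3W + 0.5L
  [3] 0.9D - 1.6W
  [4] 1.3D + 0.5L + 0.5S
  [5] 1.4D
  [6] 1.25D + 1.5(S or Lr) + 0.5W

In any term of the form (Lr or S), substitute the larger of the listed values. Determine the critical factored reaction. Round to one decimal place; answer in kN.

710.6 kN

(Lr or S) → S = 179.9 kN; (S or Lr) → S = 179.9 kN.
[1] 1.4(239.1) + 1.75(153.1) + 0.6(179.9) = 710.6
[2] 1.35(239.1) + 1.3(59.5) + 0.5(153.1) = 476.7
[3] 0.9(239.1) - 1.6(59.5) = 215.2 - 95.2 = 120.0
[4] 1.3(239.1) + 0.5(153.1) + 0.5(179.9) = 477.3
[5] 1.4(239.1) = 334.7
[6] 1.25(239.1) + 1.5(179.9) + 0.5(59.5) = 598.5
The controlling combination is 1, giving 710.6 kN.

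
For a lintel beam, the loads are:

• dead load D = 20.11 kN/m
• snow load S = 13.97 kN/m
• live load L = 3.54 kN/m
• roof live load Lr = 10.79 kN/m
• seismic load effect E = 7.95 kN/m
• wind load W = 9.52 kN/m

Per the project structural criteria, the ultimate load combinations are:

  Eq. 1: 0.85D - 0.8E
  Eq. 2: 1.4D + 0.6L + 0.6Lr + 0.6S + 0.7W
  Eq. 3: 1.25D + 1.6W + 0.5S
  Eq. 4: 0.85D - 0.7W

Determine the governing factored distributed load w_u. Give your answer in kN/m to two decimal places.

51.80 kN/m

Eq. 1: 0.85(20.11) - 0.8(7.95) = 10.73
Eq. 2: 1.4(20.11) + 0.6(3.54) + 0.6(10.79) + 0.6(13.97) + 0.7(9.52) = 51.80
Eq. 3: 1.25(20.11) + 1.6(9.52) + 0.5(13.97) = 47.35
Eq. 4: 0.85(20.11) - 0.7(9.52) = 10.43
Maximum is from combination 2.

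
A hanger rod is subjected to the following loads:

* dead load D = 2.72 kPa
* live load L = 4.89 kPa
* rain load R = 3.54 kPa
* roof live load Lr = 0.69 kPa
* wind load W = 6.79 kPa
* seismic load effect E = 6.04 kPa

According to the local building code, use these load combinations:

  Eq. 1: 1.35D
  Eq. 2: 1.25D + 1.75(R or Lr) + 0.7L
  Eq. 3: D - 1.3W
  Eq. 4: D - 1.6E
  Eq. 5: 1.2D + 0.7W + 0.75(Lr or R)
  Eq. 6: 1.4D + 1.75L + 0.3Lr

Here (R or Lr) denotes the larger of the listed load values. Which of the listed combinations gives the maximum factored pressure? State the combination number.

(R or Lr) → R = 3.54 kPa; (Lr or R) → R = 3.54 kPa.
Eq. 1: 1.35(2.72) = 3.67
Eq. 2: 1.25(2.72) + 1.75(3.54) + 0.7(4.89) = 3.40 + 6.20 + 3.42 = 13.02
Eq. 3: 1.0(2.72) - 1.3(6.79) = 2.72 - 8.83 = -6.11
Eq. 4: 1.0(2.72) - 1.6(6.04) = 2.72 - 9.66 = -6.94
Eq. 5: 1.2(2.72) + 0.7(6.79) + 0.75(3.54) = 3.26 + 4.75 + 2.66 = 10.67
Eq. 6: 1.4(2.72) + 1.75(4.89) + 0.3(0.69) = 12.57
The largest value is 13.02 kPa from combination 2.

Combination 2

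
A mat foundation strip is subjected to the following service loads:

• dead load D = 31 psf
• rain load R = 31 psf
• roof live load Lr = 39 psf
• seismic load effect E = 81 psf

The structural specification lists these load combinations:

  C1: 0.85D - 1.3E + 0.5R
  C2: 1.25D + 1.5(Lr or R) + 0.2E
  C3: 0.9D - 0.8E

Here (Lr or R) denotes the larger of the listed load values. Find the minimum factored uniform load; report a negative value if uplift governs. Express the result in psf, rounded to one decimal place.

-63.5 psf

(Lr or R) → Lr = 39 psf.
C1: 0.85(31) - 1.3(81) + 0.5(31) = -63.5
C2: 1.25(31) + 1.5(39) + 0.2(81) = 38.8 + 58.5 + 16.2 = 113.5
C3: 0.9(31) - 0.8(81) = 27.9 - 64.8 = -36.9
Combination 1 gives the minimum: -63.5 psf.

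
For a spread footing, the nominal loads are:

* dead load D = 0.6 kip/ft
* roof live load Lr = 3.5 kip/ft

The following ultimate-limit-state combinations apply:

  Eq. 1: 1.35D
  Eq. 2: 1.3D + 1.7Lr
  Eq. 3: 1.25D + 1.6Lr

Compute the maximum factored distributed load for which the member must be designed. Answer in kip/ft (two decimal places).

6.73 kip/ft

Eq. 1: 1.35(0.6) = 0.81
Eq. 2: 1.3(0.6) + 1.7(3.5) = 0.78 + 5.95 = 6.73
Eq. 3: 1.25(0.6) + 1.6(3.5) = 0.75 + 5.60 = 6.35
Combination 2 governs: w_u = 6.73 kip/ft.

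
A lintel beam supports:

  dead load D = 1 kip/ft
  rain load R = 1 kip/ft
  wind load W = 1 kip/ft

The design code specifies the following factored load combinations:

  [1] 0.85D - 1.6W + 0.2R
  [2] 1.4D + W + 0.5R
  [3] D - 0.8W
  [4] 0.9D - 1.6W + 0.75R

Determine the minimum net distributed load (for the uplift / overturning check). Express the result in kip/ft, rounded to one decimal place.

-0.6 kip/ft

[1] 0.85(1) - 1.6(1) + 0.2(1) = -0.6
[2] 1.4(1) + 1.0(1) + 0.5(1) = 1.4 + 1.0 + 0.5 = 2.9
[3] 1.0(1) - 0.8(1) = 1.0 - 0.8 = 0.2
[4] 0.9(1) - 1.6(1) + 0.75(1) = 0.9 - 1.6 + 0.8 = 0.1
Combination 1 gives the minimum: -0.6 kip/ft.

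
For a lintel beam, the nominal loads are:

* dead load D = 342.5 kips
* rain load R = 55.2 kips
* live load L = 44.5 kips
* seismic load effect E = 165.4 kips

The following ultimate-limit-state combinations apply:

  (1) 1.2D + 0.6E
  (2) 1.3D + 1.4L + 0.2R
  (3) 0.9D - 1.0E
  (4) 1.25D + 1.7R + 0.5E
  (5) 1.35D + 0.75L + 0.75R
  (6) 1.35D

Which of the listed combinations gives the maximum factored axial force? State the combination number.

Combination 4

(1) 1.2(342.5) + 0.6(165.4) = 411.0 + 99.2 = 510.2
(2) 1.3(342.5) + 1.4(44.5) + 0.2(55.2) = 445.3 + 62.3 + 11.0 = 518.6
(3) 0.9(342.5) - 1.0(165.4) = 308.3 - 165.4 = 142.9
(4) 1.25(342.5) + 1.7(55.2) + 0.5(165.4) = 604.7
(5) 1.35(342.5) + 0.75(44.5) + 0.75(55.2) = 462.4 + 33.4 + 41.4 = 537.2
(6) 1.35(342.5) = 462.4
The largest value is 604.7 kips from combination 4.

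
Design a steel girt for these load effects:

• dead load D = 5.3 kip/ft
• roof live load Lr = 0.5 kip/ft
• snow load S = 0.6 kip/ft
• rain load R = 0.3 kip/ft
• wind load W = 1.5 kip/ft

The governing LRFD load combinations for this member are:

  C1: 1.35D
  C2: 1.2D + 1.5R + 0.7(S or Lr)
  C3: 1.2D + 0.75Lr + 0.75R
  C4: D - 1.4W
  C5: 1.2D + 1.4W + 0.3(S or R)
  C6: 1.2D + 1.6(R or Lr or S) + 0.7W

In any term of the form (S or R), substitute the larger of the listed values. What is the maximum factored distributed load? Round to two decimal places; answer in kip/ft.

(S or Lr) → S = 0.6 kip/ft; (S or R) → S = 0.6 kip/ft; (R or Lr or S) → S = 0.6 kip/ft.
C1: 1.35(5.3) = 7.16
C2: 1.2(5.3) + 1.5(0.3) + 0.7(0.6) = 6.36 + 0.45 + 0.42 = 7.23
C3: 1.2(5.3) + 0.75(0.5) + 0.75(0.3) = 6.96
C4: 1.0(5.3) - 1.4(1.5) = 5.30 - 2.10 = 3.20
C5: 1.2(5.3) + 1.4(1.5) + 0.3(0.6) = 6.36 + 2.10 + 0.18 = 8.64
C6: 1.2(5.3) + 1.6(0.6) + 0.7(1.5) = 6.36 + 0.96 + 1.05 = 8.37
Combination 5 governs: w_u = 8.64 kip/ft.

8.64 kip/ft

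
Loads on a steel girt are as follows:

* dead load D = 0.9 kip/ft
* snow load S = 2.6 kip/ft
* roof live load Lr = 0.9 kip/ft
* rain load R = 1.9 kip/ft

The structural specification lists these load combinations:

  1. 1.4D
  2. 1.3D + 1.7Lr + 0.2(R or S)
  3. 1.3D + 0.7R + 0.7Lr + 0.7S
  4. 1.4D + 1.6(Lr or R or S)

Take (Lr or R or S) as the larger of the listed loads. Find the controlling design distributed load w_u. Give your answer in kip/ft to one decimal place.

(R or S) → S = 2.6 kip/ft; (Lr or R or S) → S = 2.6 kip/ft.
1. 1.4(0.9) = 1.3
2. 1.3(0.9) + 1.7(0.9) + 0.2(2.6) = 3.2
3. 1.3(0.9) + 0.7(1.9) + 0.7(0.9) + 0.7(2.6) = 5.0
4. 1.4(0.9) + 1.6(2.6) = 5.4
The controlling combination is 4, giving 5.4 kip/ft.

5.4 kip/ft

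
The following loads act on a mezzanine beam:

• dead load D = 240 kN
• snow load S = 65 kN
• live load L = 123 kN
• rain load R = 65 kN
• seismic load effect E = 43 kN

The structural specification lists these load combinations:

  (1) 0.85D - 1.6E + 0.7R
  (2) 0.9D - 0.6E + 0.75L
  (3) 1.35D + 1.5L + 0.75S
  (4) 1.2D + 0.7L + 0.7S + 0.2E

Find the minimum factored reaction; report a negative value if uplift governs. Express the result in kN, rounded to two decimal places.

180.70 kN

(1) 0.85(240) - 1.6(43) + 0.7(65) = 204.00 - 68.80 + 45.50 = 180.70
(2) 0.9(240) - 0.6(43) + 0.75(123) = 216.00 - 25.80 + 92.25 = 282.45
(3) 1.35(240) + 1.5(123) + 0.75(65) = 324.00 + 184.50 + 48.75 = 557.25
(4) 1.2(240) + 0.7(123) + 0.7(65) + 0.2(43) = 288.00 + 86.10 + 45.50 + 8.60 = 428.20
Combination 1 gives the minimum: 180.70 kN.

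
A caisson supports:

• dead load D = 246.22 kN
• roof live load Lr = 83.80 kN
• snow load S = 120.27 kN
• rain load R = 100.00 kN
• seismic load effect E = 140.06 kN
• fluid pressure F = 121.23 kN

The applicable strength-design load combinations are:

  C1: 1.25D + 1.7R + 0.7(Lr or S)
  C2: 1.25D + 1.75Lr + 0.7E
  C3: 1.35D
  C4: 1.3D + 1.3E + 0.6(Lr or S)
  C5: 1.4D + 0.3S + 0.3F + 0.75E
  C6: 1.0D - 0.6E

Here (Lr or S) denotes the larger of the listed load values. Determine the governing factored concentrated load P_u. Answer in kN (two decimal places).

(Lr or S) → S = 120.27 kN.
C1: 1.25(246.22) + 1.7(100.00) + 0.7(120.27) = 561.96
C2: 1.25(246.22) + 1.75(83.80) + 0.7(140.06) = 552.47
C3: 1.35(246.22) = 332.40
C4: 1.3(246.22) + 1.3(140.06) + 0.6(120.27) = 574.33
C5: 1.4(246.22) + 0.3(120.27) + 0.3(121.23) + 0.75(140.06) = 522.20
C6: 1.0(246.22) - 0.6(140.06) = 162.18
Maximum is from combination 4.

574.33 kN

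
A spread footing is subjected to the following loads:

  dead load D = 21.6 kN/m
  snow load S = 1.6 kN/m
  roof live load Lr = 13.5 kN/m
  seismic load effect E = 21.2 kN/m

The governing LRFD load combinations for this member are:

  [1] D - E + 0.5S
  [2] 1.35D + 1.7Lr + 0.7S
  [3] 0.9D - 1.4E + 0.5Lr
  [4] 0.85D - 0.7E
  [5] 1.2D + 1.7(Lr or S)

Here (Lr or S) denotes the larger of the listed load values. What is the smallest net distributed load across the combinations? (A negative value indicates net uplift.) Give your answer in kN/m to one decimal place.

-3.5 kN/m

(Lr or S) → Lr = 13.5 kN/m.
[1] 1.0(21.6) - 1.0(21.2) + 0.5(1.6) = 21.6 - 21.2 + 0.8 = 1.2
[2] 1.35(21.6) + 1.7(13.5) + 0.7(1.6) = 53.2
[3] 0.9(21.6) - 1.4(21.2) + 0.5(13.5) = 19.4 - 29.7 + 6.8 = -3.5
[4] 0.85(21.6) - 0.7(21.2) = 3.5
[5] 1.2(21.6) + 1.7(13.5) = 25.9 + 23.0 = 48.9
Combination 3 gives the minimum: -3.5 kN/m.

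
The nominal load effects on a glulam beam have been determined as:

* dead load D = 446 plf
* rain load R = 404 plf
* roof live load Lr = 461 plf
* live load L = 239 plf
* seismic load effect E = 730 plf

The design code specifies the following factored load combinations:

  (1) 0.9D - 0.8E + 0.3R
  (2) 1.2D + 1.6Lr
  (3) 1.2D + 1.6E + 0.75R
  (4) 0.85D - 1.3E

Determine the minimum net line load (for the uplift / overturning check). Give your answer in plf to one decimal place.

-569.9 plf

(1) 0.9(446) - 0.8(730) + 0.3(404) = 401.4 - 584.0 + 121.2 = -61.4
(2) 1.2(446) + 1.6(461) = 535.2 + 737.6 = 1272.8
(3) 1.2(446) + 1.6(730) + 0.75(404) = 535.2 + 1168.0 + 303.0 = 2006.2
(4) 0.85(446) - 1.3(730) = 379.1 - 949.0 = -569.9
Combination 4 gives the minimum: -569.9 plf.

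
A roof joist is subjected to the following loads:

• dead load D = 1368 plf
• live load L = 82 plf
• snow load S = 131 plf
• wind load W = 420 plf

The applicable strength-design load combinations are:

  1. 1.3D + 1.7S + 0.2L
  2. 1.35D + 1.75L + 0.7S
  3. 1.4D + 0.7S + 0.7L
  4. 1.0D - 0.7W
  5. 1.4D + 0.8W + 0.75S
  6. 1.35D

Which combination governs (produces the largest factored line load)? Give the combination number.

Combination 5

1. 1.3(1368) + 1.7(131) + 0.2(82) = 1778.4 + 222.7 + 16.4 = 2017.5
2. 1.35(1368) + 1.75(82) + 0.7(131) = 1846.8 + 143.5 + 91.7 = 2082.0
3. 1.4(1368) + 0.7(131) + 0.7(82) = 1915.2 + 91.7 + 57.4 = 2064.3
4. 1.0(1368) - 0.7(420) = 1368.0 - 294.0 = 1074.0
5. 1.4(1368) + 0.8(420) + 0.75(131) = 1915.2 + 336.0 + 98.3 = 2349.5
6. 1.35(1368) = 1846.8
The largest value is 2349.5 plf from combination 5.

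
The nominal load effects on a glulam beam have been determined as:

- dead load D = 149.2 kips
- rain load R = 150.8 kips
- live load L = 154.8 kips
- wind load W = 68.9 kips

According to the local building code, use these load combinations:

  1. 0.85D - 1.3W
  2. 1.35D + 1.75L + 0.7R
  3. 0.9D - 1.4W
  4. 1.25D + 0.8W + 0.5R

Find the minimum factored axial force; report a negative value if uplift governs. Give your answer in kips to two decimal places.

37.25 kips

1. 0.85(149.2) - 1.3(68.9) = 126.82 - 89.57 = 37.25
2. 1.35(149.2) + 1.75(154.8) + 0.7(150.8) = 201.42 + 270.90 + 105.56 = 577.88
3. 0.9(149.2) - 1.4(68.9) = 134.28 - 96.46 = 37.82
4. 1.25(149.2) + 0.8(68.9) + 0.5(150.8) = 186.50 + 55.12 + 75.40 = 317.02
Combination 1 gives the minimum: 37.25 kips.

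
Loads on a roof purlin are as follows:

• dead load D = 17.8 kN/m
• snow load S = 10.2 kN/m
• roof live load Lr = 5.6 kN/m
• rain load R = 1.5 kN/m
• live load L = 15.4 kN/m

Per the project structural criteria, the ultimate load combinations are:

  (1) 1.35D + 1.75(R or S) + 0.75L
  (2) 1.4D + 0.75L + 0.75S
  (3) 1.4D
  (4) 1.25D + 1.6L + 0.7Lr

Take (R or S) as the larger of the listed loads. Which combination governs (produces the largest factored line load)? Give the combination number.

Combination 1

(R or S) → S = 10.2 kN/m.
(1) 1.35(17.8) + 1.75(10.2) + 0.75(15.4) = 24.03 + 17.85 + 11.55 = 53.43
(2) 1.4(17.8) + 0.75(15.4) + 0.75(10.2) = 24.92 + 11.55 + 7.65 = 44.12
(3) 1.4(17.8) = 24.92
(4) 1.25(17.8) + 1.6(15.4) + 0.7(5.6) = 22.25 + 24.64 + 3.92 = 50.81
The largest value is 53.43 kN/m from combination 1.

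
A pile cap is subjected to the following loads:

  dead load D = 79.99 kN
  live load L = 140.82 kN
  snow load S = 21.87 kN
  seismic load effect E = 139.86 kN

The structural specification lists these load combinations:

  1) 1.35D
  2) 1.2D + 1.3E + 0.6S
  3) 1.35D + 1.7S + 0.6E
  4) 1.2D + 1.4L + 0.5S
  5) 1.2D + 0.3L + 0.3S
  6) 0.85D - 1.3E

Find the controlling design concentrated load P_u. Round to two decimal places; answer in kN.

304.07 kN

1) 1.35(79.99) = 107.99
2) 1.2(79.99) + 1.3(139.86) + 0.6(21.87) = 95.99 + 181.82 + 13.12 = 290.93
3) 1.35(79.99) + 1.7(21.87) + 0.6(139.86) = 229.08
4) 1.2(79.99) + 1.4(140.82) + 0.5(21.87) = 304.07
5) 1.2(79.99) + 0.3(140.82) + 0.3(21.87) = 95.99 + 42.25 + 6.56 = 144.80
6) 0.85(79.99) - 1.3(139.86) = 67.99 - 181.82 = -113.83
Maximum is from combination 4.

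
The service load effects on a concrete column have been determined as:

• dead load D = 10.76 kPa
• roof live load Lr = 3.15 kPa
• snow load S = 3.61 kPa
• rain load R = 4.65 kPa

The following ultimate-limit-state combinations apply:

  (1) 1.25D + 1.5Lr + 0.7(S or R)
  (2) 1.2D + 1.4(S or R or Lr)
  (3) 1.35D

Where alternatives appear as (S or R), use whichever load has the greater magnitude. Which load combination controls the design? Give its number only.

(S or R) → R = 4.65 kPa; (S or R or Lr) → R = 4.65 kPa.
(1) 1.25(10.76) + 1.5(3.15) + 0.7(4.65) = 21.43
(2) 1.2(10.76) + 1.4(4.65) = 19.42
(3) 1.35(10.76) = 14.53
The largest value is 21.43 kPa from combination 1.

Combination 1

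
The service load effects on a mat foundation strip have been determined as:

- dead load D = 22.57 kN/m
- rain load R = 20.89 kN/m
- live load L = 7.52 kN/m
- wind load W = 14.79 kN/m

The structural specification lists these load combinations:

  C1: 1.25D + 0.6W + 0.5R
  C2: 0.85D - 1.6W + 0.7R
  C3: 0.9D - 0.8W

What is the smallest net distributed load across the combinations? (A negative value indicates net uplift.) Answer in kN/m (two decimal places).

8.48 kN/m

C1: 1.25(22.57) + 0.6(14.79) + 0.5(20.89) = 28.21 + 8.87 + 10.45 = 47.53
C2: 0.85(22.57) - 1.6(14.79) + 0.7(20.89) = 19.18 - 23.66 + 14.62 = 10.14
C3: 0.9(22.57) - 0.8(14.79) = 20.31 - 11.83 = 8.48
Combination 3 gives the minimum: 8.48 kN/m.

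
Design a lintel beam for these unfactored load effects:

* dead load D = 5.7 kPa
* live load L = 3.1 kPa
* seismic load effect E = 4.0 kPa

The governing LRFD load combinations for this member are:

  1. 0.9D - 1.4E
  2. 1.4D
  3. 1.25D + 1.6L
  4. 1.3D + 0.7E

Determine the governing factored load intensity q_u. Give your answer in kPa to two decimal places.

1. 0.9(5.7) - 1.4(4.0) = 5.13 - 5.60 = -0.47
2. 1.4(5.7) = 7.98
3. 1.25(5.7) + 1.6(3.1) = 7.13 + 4.96 = 12.09
4. 1.3(5.7) + 0.7(4.0) = 7.41 + 2.80 = 10.21
Maximum is from combination 3.

12.09 kPa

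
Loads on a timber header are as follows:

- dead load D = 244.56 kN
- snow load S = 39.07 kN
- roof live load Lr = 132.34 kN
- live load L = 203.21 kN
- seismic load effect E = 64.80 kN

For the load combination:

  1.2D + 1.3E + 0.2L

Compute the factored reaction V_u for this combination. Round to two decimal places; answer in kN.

418.35 kN

1.2(244.56) + 1.3(64.80) + 0.2(203.21) = 293.47 + 84.24 + 40.64 = 418.35
V_u = 418.35 kN.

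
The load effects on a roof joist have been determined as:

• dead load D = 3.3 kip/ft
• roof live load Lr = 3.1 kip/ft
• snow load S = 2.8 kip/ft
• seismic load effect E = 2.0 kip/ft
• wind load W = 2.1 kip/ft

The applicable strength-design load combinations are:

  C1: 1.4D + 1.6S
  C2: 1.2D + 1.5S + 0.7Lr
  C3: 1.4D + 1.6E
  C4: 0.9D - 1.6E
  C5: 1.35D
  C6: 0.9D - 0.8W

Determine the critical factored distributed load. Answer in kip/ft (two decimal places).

10.33 kip/ft

C1: 1.4(3.3) + 1.6(2.8) = 4.62 + 4.48 = 9.10
C2: 1.2(3.3) + 1.5(2.8) + 0.7(3.1) = 3.96 + 4.20 + 2.17 = 10.33
C3: 1.4(3.3) + 1.6(2.0) = 4.62 + 3.20 = 7.82
C4: 0.9(3.3) - 1.6(2.0) = 2.97 - 3.20 = -0.23
C5: 1.35(3.3) = 4.46
C6: 0.9(3.3) - 0.8(2.1) = 2.97 - 1.68 = 1.29
Combination 2 governs: w_u = 10.33 kip/ft.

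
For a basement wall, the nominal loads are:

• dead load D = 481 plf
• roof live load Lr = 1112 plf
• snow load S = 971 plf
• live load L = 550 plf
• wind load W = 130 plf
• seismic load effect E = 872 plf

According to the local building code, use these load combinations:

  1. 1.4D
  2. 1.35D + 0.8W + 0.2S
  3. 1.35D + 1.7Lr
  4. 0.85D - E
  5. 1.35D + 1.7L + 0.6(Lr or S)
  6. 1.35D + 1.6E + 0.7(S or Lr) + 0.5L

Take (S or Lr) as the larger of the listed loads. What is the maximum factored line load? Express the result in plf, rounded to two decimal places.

3097.95 plf

(Lr or S) → Lr = 1112 plf; (S or Lr) → Lr = 1112 plf.
1. 1.4(481) = 673.40
2. 1.35(481) + 0.8(130) + 0.2(971) = 649.35 + 104.00 + 194.20 = 947.55
3. 1.35(481) + 1.7(1112) = 649.35 + 1890.40 = 2539.75
4. 0.85(481) - 1.0(872) = 408.85 - 872.00 = -463.15
5. 1.35(481) + 1.7(550) + 0.6(1112) = 649.35 + 935.00 + 667.20 = 2251.55
6. 1.35(481) + 1.6(872) + 0.7(1112) + 0.5(550) = 649.35 + 1395.20 + 778.40 + 275.00 = 3097.95
Combination 6 governs: w_u = 3097.95 plf.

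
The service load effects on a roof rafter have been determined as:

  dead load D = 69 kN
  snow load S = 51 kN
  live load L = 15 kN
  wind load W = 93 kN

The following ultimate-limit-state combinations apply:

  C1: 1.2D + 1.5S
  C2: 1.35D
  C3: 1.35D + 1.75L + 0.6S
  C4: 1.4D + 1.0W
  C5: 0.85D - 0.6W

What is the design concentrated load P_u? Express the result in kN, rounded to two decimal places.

189.60 kN

C1: 1.2(69) + 1.5(51) = 82.80 + 76.50 = 159.30
C2: 1.35(69) = 93.15
C3: 1.35(69) + 1.75(15) + 0.6(51) = 93.15 + 26.25 + 30.60 = 150.00
C4: 1.4(69) + 1.0(93) = 96.60 + 93.00 = 189.60
C5: 0.85(69) - 0.6(93) = 58.65 - 55.80 = 2.85
The controlling combination is 4, giving 189.60 kN.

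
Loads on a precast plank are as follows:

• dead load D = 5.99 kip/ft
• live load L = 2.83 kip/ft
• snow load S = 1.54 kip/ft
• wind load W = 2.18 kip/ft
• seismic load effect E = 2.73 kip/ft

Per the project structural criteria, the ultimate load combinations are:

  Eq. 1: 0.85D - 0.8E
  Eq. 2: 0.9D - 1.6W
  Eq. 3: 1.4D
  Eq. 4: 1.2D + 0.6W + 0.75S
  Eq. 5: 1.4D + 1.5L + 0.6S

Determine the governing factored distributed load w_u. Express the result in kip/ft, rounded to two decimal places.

Eq. 1: 0.85(5.99) - 0.8(2.73) = 5.09 - 2.18 = 2.91
Eq. 2: 0.9(5.99) - 1.6(2.18) = 5.39 - 3.49 = 1.90
Eq. 3: 1.4(5.99) = 8.39
Eq. 4: 1.2(5.99) + 0.6(2.18) + 0.75(1.54) = 9.65
Eq. 5: 1.4(5.99) + 1.5(2.83) + 0.6(1.54) = 8.39 + 4.25 + 0.92 = 13.56
Combination 5 governs: w_u = 13.56 kip/ft.

13.56 kip/ft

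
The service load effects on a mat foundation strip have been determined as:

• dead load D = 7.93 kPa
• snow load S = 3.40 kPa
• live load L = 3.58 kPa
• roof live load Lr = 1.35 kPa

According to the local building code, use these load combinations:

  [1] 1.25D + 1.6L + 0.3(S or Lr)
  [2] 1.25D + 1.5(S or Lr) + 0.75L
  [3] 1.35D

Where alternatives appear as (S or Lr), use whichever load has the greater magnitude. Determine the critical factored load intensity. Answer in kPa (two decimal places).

17.70 kPa

(S or Lr) → S = 3.40 kPa.
[1] 1.25(7.93) + 1.6(3.58) + 0.3(3.40) = 9.91 + 5.73 + 1.02 = 16.66
[2] 1.25(7.93) + 1.5(3.40) + 0.75(3.58) = 9.91 + 5.10 + 2.69 = 17.70
[3] 1.35(7.93) = 10.71
The controlling combination is 2, giving 17.70 kPa.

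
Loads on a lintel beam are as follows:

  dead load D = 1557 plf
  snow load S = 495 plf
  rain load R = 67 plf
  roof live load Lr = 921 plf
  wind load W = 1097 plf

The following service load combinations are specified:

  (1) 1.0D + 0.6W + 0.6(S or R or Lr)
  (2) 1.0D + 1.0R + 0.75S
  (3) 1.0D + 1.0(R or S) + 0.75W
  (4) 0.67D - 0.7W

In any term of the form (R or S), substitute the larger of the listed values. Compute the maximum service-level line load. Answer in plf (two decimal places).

(S or R or Lr) → Lr = 921 plf; (R or S) → S = 495 plf.
(1) 1.0(1557) + 0.6(1097) + 0.6(921) = 2767.80
(2) 1.0(1557) + 1.0(67) + 0.75(495) = 1995.25
(3) 1.0(1557) + 1.0(495) + 0.75(1097) = 2874.75
(4) 0.67(1557) - 0.7(1097) = 275.29
Combination 3 governs: w = 2874.75 plf.

2874.75 plf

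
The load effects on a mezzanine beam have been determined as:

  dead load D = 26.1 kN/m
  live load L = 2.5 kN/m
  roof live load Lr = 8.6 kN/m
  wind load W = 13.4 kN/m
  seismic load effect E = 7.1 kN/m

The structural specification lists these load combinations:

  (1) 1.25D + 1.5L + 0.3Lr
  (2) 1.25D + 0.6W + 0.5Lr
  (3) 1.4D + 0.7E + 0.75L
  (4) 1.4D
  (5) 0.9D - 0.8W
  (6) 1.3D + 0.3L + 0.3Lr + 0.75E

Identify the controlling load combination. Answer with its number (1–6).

(1) 1.25(26.1) + 1.5(2.5) + 0.3(8.6) = 32.6 + 3.8 + 2.6 = 39.0
(2) 1.25(26.1) + 0.6(13.4) + 0.5(8.6) = 45.0
(3) 1.4(26.1) + 0.7(7.1) + 0.75(2.5) = 36.5 + 5.0 + 1.9 = 43.4
(4) 1.4(26.1) = 36.5
(5) 0.9(26.1) - 0.8(13.4) = 23.5 - 10.7 = 12.8
(6) 1.3(26.1) + 0.3(2.5) + 0.3(8.6) + 0.75(7.1) = 33.9 + 0.8 + 2.6 + 5.3 = 42.6
The largest value is 45.0 kN/m from combination 2.

Combination 2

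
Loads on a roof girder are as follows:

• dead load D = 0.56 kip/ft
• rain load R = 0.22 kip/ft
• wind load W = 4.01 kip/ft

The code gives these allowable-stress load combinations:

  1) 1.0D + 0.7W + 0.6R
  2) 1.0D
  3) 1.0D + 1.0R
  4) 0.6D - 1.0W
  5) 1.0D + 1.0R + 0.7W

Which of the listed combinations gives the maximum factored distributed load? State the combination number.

Combination 5

1) 1.0(0.56) + 0.7(4.01) + 0.6(0.22) = 0.56 + 2.81 + 0.13 = 3.50
2) 1.0(0.56) = 0.56
3) 1.0(0.56) + 1.0(0.22) = 0.56 + 0.22 = 0.78
4) 0.6(0.56) - 1.0(4.01) = 0.34 - 4.01 = -3.67
5) 1.0(0.56) + 1.0(0.22) + 0.7(4.01) = 0.56 + 0.22 + 2.81 = 3.59
The largest value is 3.59 kip/ft from combination 5.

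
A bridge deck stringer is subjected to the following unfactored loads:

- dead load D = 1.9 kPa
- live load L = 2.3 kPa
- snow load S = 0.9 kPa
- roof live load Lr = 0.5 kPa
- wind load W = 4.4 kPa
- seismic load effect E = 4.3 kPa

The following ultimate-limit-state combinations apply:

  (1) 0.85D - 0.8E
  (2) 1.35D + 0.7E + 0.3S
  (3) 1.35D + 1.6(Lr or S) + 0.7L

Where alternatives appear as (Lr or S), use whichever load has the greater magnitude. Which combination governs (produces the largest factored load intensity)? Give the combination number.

(Lr or S) → S = 0.9 kPa.
(1) 0.85(1.9) - 0.8(4.3) = -1.83
(2) 1.35(1.9) + 0.7(4.3) + 0.3(0.9) = 2.57 + 3.01 + 0.27 = 5.85
(3) 1.35(1.9) + 1.6(0.9) + 0.7(2.3) = 2.57 + 1.44 + 1.61 = 5.62
The largest value is 5.85 kPa from combination 2.

Combination 2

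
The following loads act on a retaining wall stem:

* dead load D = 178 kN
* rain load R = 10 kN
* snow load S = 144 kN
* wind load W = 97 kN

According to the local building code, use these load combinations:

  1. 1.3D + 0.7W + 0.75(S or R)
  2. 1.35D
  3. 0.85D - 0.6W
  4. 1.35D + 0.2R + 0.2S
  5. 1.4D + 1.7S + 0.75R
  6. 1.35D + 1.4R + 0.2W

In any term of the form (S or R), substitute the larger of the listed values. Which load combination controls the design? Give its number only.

Combination 5

(S or R) → S = 144 kN.
1. 1.3(178) + 0.7(97) + 0.75(144) = 231.40 + 67.90 + 108.00 = 407.30
2. 1.35(178) = 240.30
3. 0.85(178) - 0.6(97) = 151.30 - 58.20 = 93.10
4. 1.35(178) + 0.2(10) + 0.2(144) = 240.30 + 2.00 + 28.80 = 271.10
5. 1.4(178) + 1.7(144) + 0.75(10) = 249.20 + 244.80 + 7.50 = 501.50
6. 1.35(178) + 1.4(10) + 0.2(97) = 240.30 + 14.00 + 19.40 = 273.70
The largest value is 501.50 kN from combination 5.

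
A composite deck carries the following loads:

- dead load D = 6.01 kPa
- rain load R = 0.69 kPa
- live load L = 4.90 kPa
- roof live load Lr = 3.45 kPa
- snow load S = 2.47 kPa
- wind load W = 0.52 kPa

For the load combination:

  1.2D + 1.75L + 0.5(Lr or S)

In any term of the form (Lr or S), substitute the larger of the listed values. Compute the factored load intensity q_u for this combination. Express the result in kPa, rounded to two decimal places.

(Lr or S) → Lr = 3.45 kPa.
1.2(6.01) + 1.75(4.90) + 0.5(3.45) = 17.51
q_u = 17.51 kPa.

17.51 kPa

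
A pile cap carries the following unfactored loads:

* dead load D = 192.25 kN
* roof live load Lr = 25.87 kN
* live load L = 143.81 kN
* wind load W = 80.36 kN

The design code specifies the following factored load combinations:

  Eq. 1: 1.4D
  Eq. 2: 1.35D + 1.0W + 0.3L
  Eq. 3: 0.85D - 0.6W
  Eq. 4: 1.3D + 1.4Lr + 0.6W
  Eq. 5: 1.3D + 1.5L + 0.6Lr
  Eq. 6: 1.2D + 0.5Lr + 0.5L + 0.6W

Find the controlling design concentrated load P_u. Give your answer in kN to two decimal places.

481.16 kN

Eq. 1: 1.4(192.25) = 269.15
Eq. 2: 1.35(192.25) + 1.0(80.36) + 0.3(143.81) = 259.54 + 80.36 + 43.14 = 383.04
Eq. 3: 0.85(192.25) - 0.6(80.36) = 115.20
Eq. 4: 1.3(192.25) + 1.4(25.87) + 0.6(80.36) = 334.36
Eq. 5: 1.3(192.25) + 1.5(143.81) + 0.6(25.87) = 481.16
Eq. 6: 1.2(192.25) + 0.5(25.87) + 0.5(143.81) + 0.6(80.36) = 363.76
The controlling combination is 5, giving 481.16 kN.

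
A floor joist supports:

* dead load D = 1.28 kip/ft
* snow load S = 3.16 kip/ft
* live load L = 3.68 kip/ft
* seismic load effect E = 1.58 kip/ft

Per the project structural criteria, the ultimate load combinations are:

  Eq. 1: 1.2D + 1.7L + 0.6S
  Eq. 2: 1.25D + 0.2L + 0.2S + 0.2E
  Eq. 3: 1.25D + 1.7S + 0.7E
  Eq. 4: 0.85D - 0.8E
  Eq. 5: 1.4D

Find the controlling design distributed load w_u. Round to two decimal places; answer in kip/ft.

9.69 kip/ft

Eq. 1: 1.2(1.28) + 1.7(3.68) + 0.6(3.16) = 9.69
Eq. 2: 1.25(1.28) + 0.2(3.68) + 0.2(3.16) + 0.2(1.58) = 3.28
Eq. 3: 1.25(1.28) + 1.7(3.16) + 0.7(1.58) = 1.60 + 5.37 + 1.11 = 8.08
Eq. 4: 0.85(1.28) - 0.8(1.58) = -0.18
Eq. 5: 1.4(1.28) = 1.79
The controlling combination is 1, giving 9.69 kip/ft.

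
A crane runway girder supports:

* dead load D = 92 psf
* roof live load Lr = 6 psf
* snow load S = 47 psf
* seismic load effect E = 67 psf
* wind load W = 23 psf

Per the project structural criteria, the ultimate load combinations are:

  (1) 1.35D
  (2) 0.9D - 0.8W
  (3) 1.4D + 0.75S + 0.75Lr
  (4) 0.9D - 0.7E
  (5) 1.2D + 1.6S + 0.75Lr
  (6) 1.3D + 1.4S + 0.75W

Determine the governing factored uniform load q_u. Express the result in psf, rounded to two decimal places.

(1) 1.35(92) = 124.20
(2) 0.9(92) - 0.8(23) = 82.80 - 18.40 = 64.40
(3) 1.4(92) + 0.75(47) + 0.75(6) = 128.80 + 35.25 + 4.50 = 168.55
(4) 0.9(92) - 0.7(67) = 82.80 - 46.90 = 35.90
(5) 1.2(92) + 1.6(47) + 0.75(6) = 110.40 + 75.20 + 4.50 = 190.10
(6) 1.3(92) + 1.4(47) + 0.75(23) = 119.60 + 65.80 + 17.25 = 202.65
The controlling combination is 6, giving 202.65 psf.

202.65 psf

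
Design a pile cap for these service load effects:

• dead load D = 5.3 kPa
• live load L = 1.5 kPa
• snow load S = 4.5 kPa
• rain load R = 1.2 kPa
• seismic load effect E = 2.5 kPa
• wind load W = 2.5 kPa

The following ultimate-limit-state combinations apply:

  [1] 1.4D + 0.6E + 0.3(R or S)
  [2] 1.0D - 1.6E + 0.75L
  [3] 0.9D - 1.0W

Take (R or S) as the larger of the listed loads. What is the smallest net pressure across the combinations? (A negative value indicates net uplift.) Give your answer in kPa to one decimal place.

2.3 kPa

(R or S) → S = 4.5 kPa.
[1] 1.4(5.3) + 0.6(2.5) + 0.3(4.5) = 10.3
[2] 1.0(5.3) - 1.6(2.5) + 0.75(1.5) = 2.4
[3] 0.9(5.3) - 1.0(2.5) = 2.3
Combination 3 gives the minimum: 2.3 kPa.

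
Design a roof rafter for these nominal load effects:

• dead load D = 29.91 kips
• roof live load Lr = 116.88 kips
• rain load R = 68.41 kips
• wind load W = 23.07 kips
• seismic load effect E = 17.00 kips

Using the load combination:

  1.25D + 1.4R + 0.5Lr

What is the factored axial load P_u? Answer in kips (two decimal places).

1.25(29.91) + 1.4(68.41) + 0.5(116.88) = 191.60
P_u = 191.60 kips.

191.60 kips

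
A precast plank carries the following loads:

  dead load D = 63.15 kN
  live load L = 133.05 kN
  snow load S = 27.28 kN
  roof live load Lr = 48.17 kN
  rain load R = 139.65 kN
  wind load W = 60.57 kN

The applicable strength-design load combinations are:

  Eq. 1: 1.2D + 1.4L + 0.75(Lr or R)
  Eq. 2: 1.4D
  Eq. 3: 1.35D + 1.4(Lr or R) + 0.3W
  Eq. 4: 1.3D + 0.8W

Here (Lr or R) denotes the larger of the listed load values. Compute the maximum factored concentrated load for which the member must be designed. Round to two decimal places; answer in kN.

(Lr or R) → R = 139.65 kN.
Eq. 1: 1.2(63.15) + 1.4(133.05) + 0.75(139.65) = 75.78 + 186.27 + 104.74 = 366.79
Eq. 2: 1.4(63.15) = 88.41
Eq. 3: 1.35(63.15) + 1.4(139.65) + 0.3(60.57) = 85.25 + 195.51 + 18.17 = 298.93
Eq. 4: 1.3(63.15) + 0.8(60.57) = 130.55
Combination 1 governs: P_u = 366.79 kN.

366.79 kN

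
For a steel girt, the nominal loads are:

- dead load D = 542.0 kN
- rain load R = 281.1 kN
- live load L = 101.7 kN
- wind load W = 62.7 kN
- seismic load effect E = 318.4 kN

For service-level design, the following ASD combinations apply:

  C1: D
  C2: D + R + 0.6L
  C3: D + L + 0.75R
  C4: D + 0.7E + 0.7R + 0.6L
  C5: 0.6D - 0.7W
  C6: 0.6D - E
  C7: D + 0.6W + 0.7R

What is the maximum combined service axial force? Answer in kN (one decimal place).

1022.7 kN

C1: 1.0(542.0) = 542.0
C2: 1.0(542.0) + 1.0(281.1) + 0.6(101.7) = 542.0 + 281.1 + 61.0 = 884.1
C3: 1.0(542.0) + 1.0(101.7) + 0.75(281.1) = 542.0 + 101.7 + 210.8 = 854.5
C4: 1.0(542.0) + 0.7(318.4) + 0.7(281.1) + 0.6(101.7) = 542.0 + 222.9 + 196.8 + 61.0 = 1022.7
C5: 0.6(542.0) - 0.7(62.7) = 325.2 - 43.9 = 281.3
C6: 0.6(542.0) - 1.0(318.4) = 325.2 - 318.4 = 6.8
C7: 1.0(542.0) + 0.6(62.7) + 0.7(281.1) = 542.0 + 37.6 + 196.8 = 776.4
The controlling combination is 4, giving 1022.7 kN.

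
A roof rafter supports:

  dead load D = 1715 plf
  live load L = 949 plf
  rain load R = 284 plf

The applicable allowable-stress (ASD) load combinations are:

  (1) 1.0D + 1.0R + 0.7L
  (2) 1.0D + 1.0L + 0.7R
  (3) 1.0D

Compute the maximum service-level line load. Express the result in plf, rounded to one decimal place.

(1) 1.0(1715) + 1.0(284) + 0.7(949) = 2663.3
(2) 1.0(1715) + 1.0(949) + 0.7(284) = 2862.8
(3) 1.0(1715) = 1715.0
Combination 2 governs: w = 2862.8 plf.

2862.8 plf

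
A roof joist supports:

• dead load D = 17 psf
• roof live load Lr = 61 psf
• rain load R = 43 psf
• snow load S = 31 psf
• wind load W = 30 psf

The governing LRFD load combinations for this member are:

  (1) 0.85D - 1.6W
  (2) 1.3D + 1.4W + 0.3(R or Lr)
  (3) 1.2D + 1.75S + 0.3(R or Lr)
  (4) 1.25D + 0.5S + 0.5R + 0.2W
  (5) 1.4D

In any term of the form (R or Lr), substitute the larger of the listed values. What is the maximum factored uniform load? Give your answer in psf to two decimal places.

92.95 psf

(R or Lr) → Lr = 61 psf.
(1) 0.85(17) - 1.6(30) = 14.45 - 48.00 = -33.55
(2) 1.3(17) + 1.4(30) + 0.3(61) = 22.10 + 42.00 + 18.30 = 82.40
(3) 1.2(17) + 1.75(31) + 0.3(61) = 20.40 + 54.25 + 18.30 = 92.95
(4) 1.25(17) + 0.5(31) + 0.5(43) + 0.2(30) = 21.25 + 15.50 + 21.50 + 6.00 = 64.25
(5) 1.4(17) = 23.80
Combination 3 governs: q_u = 92.95 psf.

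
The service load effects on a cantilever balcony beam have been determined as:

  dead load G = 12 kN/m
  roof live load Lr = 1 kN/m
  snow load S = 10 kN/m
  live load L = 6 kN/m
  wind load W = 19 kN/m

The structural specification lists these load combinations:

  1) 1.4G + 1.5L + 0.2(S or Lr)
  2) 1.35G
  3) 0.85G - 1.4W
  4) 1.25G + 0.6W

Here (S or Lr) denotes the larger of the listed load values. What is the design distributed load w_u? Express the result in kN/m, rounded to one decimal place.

27.8 kN/m

(S or Lr) → S = 10 kN/m.
1) 1.4(12) + 1.5(6) + 0.2(10) = 16.8 + 9.0 + 2.0 = 27.8
2) 1.35(12) = 16.2
3) 0.85(12) - 1.4(19) = 10.2 - 26.6 = -16.4
4) 1.25(12) + 0.6(19) = 15.0 + 11.4 = 26.4
Combination 1 governs: w_u = 27.8 kN/m.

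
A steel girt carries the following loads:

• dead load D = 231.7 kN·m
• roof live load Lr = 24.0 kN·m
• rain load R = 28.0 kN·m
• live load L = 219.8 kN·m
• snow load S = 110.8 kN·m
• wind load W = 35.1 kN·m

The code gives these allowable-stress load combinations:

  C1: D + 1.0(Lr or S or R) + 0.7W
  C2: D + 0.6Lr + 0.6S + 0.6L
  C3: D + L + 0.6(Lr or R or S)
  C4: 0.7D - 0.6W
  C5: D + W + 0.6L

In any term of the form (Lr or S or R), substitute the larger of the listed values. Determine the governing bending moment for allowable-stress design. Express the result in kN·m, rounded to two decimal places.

(Lr or S or R) → S = 110.8 kN·m; (Lr or R or S) → S = 110.8 kN·m.
C1: 1.0(231.7) + 1.0(110.8) + 0.7(35.1) = 231.70 + 110.80 + 24.57 = 367.07
C2: 1.0(231.7) + 0.6(24.0) + 0.6(110.8) + 0.6(219.8) = 231.70 + 14.40 + 66.48 + 131.88 = 444.46
C3: 1.0(231.7) + 1.0(219.8) + 0.6(110.8) = 231.70 + 219.80 + 66.48 = 517.98
C4: 0.7(231.7) - 0.6(35.1) = 162.19 - 21.06 = 141.13
C5: 1.0(231.7) + 1.0(35.1) + 0.6(219.8) = 231.70 + 35.10 + 131.88 = 398.68
The controlling combination is 3, giving 517.98 kN·m.

517.98 kN·m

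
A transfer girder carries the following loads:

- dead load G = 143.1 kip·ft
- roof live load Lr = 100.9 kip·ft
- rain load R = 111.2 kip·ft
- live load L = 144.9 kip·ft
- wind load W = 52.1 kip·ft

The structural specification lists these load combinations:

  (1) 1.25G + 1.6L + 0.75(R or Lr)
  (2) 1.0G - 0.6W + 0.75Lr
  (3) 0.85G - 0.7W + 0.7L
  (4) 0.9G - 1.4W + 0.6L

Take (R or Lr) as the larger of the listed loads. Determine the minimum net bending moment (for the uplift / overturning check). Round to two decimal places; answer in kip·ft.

142.79 kip·ft

(R or Lr) → R = 111.2 kip·ft.
(1) 1.25(143.1) + 1.6(144.9) + 0.75(111.2) = 178.88 + 231.84 + 83.40 = 494.12
(2) 1.0(143.1) - 0.6(52.1) + 0.75(100.9) = 143.10 - 31.26 + 75.68 = 187.52
(3) 0.85(143.1) - 0.7(52.1) + 0.7(144.9) = 121.64 - 36.47 + 101.43 = 186.60
(4) 0.9(143.1) - 1.4(52.1) + 0.6(144.9) = 128.79 - 72.94 + 86.94 = 142.79
Combination 4 gives the minimum: 142.79 kip·ft.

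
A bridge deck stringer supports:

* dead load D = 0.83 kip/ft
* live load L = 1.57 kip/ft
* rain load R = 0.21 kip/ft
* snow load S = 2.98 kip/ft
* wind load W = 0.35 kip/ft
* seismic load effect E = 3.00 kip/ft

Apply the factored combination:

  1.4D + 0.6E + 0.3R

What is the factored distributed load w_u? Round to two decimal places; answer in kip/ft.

3.03 kip/ft

1.4(0.83) + 0.6(3.00) + 0.3(0.21) = 3.03
w_u = 3.03 kip/ft.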